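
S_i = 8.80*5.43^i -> [8.8, 47.78, 259.47, 1408.91, 7650.36]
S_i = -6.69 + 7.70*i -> [-6.69, 1.01, 8.71, 16.41, 24.11]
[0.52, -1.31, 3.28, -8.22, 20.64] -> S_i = 0.52*(-2.51)^i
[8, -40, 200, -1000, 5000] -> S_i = 8*-5^i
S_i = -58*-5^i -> [-58, 290, -1450, 7250, -36250]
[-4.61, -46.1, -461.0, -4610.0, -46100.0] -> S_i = -4.61*10.00^i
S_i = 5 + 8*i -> [5, 13, 21, 29, 37]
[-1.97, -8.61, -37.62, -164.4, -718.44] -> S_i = -1.97*4.37^i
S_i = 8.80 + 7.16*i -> [8.8, 15.96, 23.12, 30.28, 37.44]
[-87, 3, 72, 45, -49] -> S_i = Random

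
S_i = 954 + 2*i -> [954, 956, 958, 960, 962]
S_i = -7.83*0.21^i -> [-7.83, -1.64, -0.35, -0.07, -0.02]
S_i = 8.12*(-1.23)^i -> [8.12, -9.99, 12.28, -15.11, 18.59]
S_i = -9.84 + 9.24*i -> [-9.84, -0.6, 8.64, 17.88, 27.12]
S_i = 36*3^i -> [36, 108, 324, 972, 2916]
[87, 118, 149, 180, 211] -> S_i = 87 + 31*i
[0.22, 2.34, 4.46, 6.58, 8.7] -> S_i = 0.22 + 2.12*i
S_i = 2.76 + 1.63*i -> [2.76, 4.39, 6.02, 7.65, 9.28]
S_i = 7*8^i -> [7, 56, 448, 3584, 28672]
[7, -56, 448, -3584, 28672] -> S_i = 7*-8^i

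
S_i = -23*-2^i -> [-23, 46, -92, 184, -368]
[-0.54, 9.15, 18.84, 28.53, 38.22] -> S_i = -0.54 + 9.69*i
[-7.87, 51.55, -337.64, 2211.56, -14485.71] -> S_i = -7.87*(-6.55)^i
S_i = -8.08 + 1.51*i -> [-8.08, -6.57, -5.06, -3.55, -2.04]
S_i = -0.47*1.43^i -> [-0.47, -0.67, -0.96, -1.37, -1.97]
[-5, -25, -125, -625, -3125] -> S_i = -5*5^i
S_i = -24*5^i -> [-24, -120, -600, -3000, -15000]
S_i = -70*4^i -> [-70, -280, -1120, -4480, -17920]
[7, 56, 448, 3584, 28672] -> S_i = 7*8^i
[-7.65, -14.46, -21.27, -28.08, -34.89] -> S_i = -7.65 + -6.81*i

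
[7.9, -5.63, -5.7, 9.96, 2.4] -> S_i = Random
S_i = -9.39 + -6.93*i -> [-9.39, -16.32, -23.25, -30.18, -37.11]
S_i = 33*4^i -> [33, 132, 528, 2112, 8448]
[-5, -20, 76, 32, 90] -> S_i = Random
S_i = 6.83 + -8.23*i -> [6.83, -1.4, -9.63, -17.86, -26.09]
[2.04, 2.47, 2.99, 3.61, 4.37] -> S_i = 2.04*1.21^i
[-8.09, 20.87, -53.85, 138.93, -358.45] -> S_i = -8.09*(-2.58)^i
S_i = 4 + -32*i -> [4, -28, -60, -92, -124]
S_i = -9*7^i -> [-9, -63, -441, -3087, -21609]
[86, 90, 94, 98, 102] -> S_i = 86 + 4*i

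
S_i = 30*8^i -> [30, 240, 1920, 15360, 122880]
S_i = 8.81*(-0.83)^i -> [8.81, -7.31, 6.07, -5.04, 4.18]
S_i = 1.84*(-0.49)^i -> [1.84, -0.9, 0.44, -0.22, 0.11]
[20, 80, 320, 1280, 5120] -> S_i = 20*4^i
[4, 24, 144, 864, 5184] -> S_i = 4*6^i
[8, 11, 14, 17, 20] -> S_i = 8 + 3*i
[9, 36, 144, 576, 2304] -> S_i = 9*4^i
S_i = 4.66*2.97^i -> [4.66, 13.84, 41.11, 122.08, 362.59]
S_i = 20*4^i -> [20, 80, 320, 1280, 5120]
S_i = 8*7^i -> [8, 56, 392, 2744, 19208]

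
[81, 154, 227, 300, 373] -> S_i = 81 + 73*i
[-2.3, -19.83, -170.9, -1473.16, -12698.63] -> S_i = -2.30*8.62^i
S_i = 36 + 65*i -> [36, 101, 166, 231, 296]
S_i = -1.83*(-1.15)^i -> [-1.83, 2.1, -2.42, 2.78, -3.2]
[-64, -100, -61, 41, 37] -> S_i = Random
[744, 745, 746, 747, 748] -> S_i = 744 + 1*i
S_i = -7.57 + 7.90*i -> [-7.57, 0.33, 8.23, 16.13, 24.03]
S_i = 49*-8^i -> [49, -392, 3136, -25088, 200704]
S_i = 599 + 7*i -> [599, 606, 613, 620, 627]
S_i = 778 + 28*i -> [778, 806, 834, 862, 890]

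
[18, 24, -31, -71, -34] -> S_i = Random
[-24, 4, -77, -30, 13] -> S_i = Random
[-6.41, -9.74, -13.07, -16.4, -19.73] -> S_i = -6.41 + -3.33*i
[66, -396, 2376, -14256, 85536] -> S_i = 66*-6^i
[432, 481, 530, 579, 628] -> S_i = 432 + 49*i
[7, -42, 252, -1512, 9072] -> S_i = 7*-6^i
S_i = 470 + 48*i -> [470, 518, 566, 614, 662]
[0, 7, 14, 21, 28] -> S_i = 0 + 7*i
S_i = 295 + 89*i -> [295, 384, 473, 562, 651]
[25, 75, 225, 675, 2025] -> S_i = 25*3^i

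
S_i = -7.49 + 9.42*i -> [-7.49, 1.93, 11.35, 20.77, 30.19]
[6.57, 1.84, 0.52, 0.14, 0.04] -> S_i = 6.57*0.28^i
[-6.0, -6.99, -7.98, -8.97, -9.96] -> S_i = -6.00 + -0.99*i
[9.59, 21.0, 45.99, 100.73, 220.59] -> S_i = 9.59*2.19^i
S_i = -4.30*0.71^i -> [-4.3, -3.05, -2.17, -1.54, -1.09]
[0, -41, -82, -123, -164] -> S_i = 0 + -41*i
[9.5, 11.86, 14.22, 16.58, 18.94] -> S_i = 9.50 + 2.36*i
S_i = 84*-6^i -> [84, -504, 3024, -18144, 108864]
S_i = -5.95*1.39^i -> [-5.95, -8.27, -11.5, -15.98, -22.21]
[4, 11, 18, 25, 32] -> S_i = 4 + 7*i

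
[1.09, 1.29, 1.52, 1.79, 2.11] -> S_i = 1.09*1.18^i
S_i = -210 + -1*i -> [-210, -211, -212, -213, -214]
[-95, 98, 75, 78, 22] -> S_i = Random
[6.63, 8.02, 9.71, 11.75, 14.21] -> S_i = 6.63*1.21^i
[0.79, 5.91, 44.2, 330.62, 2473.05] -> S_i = 0.79*7.48^i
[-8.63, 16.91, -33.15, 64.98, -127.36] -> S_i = -8.63*(-1.96)^i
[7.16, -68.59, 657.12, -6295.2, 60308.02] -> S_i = 7.16*(-9.58)^i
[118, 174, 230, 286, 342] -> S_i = 118 + 56*i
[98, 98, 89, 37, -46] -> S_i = Random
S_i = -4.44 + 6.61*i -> [-4.44, 2.17, 8.78, 15.39, 22.0]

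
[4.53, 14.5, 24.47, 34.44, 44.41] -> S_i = 4.53 + 9.97*i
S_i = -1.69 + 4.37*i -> [-1.69, 2.68, 7.05, 11.42, 15.79]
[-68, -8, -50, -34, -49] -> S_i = Random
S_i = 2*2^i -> [2, 4, 8, 16, 32]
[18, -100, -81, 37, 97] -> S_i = Random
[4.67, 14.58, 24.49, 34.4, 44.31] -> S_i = 4.67 + 9.91*i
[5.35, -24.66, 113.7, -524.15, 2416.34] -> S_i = 5.35*(-4.61)^i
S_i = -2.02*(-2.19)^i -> [-2.02, 4.42, -9.69, 21.22, -46.47]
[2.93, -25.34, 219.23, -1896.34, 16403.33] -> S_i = 2.93*(-8.65)^i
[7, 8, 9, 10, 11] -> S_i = 7 + 1*i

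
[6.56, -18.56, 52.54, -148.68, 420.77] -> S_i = 6.56*(-2.83)^i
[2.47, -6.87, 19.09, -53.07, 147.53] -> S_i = 2.47*(-2.78)^i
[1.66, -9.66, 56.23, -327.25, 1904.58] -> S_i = 1.66*(-5.82)^i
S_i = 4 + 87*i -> [4, 91, 178, 265, 352]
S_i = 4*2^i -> [4, 8, 16, 32, 64]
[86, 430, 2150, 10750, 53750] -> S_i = 86*5^i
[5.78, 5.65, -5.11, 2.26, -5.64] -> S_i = Random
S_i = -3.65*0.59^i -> [-3.65, -2.15, -1.27, -0.75, -0.44]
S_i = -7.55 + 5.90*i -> [-7.55, -1.65, 4.25, 10.15, 16.05]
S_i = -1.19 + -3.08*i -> [-1.19, -4.27, -7.35, -10.43, -13.51]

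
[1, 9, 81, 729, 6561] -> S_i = 1*9^i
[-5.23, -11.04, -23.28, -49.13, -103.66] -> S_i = -5.23*2.11^i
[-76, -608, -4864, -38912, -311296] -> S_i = -76*8^i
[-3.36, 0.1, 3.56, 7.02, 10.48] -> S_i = -3.36 + 3.46*i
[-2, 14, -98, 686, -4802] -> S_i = -2*-7^i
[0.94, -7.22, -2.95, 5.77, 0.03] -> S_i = Random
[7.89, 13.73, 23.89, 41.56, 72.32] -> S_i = 7.89*1.74^i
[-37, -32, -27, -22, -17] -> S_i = -37 + 5*i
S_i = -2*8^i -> [-2, -16, -128, -1024, -8192]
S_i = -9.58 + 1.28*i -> [-9.58, -8.3, -7.02, -5.74, -4.46]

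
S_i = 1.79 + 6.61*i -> [1.79, 8.4, 15.01, 21.62, 28.23]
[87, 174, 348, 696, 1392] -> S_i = 87*2^i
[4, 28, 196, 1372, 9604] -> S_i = 4*7^i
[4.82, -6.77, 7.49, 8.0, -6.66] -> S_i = Random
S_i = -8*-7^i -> [-8, 56, -392, 2744, -19208]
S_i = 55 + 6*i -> [55, 61, 67, 73, 79]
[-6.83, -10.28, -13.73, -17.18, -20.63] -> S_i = -6.83 + -3.45*i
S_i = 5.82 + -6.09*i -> [5.82, -0.27, -6.36, -12.45, -18.54]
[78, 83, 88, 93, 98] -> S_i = 78 + 5*i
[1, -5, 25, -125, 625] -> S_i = 1*-5^i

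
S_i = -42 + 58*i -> [-42, 16, 74, 132, 190]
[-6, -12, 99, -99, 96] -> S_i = Random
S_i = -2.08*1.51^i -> [-2.08, -3.14, -4.74, -7.16, -10.81]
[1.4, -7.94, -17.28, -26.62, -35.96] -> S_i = 1.40 + -9.34*i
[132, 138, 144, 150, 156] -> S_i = 132 + 6*i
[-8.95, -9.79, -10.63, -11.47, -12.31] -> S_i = -8.95 + -0.84*i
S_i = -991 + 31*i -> [-991, -960, -929, -898, -867]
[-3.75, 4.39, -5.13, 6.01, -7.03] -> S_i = -3.75*(-1.17)^i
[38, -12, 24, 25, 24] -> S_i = Random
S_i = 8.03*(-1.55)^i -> [8.03, -12.45, 19.29, -29.9, 46.35]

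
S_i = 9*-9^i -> [9, -81, 729, -6561, 59049]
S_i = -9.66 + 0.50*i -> [-9.66, -9.16, -8.66, -8.16, -7.66]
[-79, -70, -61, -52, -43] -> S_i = -79 + 9*i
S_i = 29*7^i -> [29, 203, 1421, 9947, 69629]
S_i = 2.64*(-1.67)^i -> [2.64, -4.41, 7.36, -12.3, 20.53]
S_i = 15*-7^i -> [15, -105, 735, -5145, 36015]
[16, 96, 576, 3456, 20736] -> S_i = 16*6^i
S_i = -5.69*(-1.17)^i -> [-5.69, 6.66, -7.79, 9.11, -10.66]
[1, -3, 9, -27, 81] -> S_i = 1*-3^i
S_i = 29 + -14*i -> [29, 15, 1, -13, -27]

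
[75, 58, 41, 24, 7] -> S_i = 75 + -17*i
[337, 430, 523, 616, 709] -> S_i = 337 + 93*i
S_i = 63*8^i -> [63, 504, 4032, 32256, 258048]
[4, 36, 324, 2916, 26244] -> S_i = 4*9^i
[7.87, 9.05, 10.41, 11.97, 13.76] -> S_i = 7.87*1.15^i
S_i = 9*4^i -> [9, 36, 144, 576, 2304]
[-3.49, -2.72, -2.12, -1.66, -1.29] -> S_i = -3.49*0.78^i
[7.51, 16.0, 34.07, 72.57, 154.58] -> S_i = 7.51*2.13^i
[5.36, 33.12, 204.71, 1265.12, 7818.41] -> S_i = 5.36*6.18^i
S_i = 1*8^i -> [1, 8, 64, 512, 4096]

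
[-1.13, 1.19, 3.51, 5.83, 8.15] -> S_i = -1.13 + 2.32*i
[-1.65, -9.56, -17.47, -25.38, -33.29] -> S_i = -1.65 + -7.91*i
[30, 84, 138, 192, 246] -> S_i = 30 + 54*i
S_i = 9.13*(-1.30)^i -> [9.13, -11.87, 15.43, -20.06, 26.08]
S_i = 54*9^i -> [54, 486, 4374, 39366, 354294]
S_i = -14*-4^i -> [-14, 56, -224, 896, -3584]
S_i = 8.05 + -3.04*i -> [8.05, 5.01, 1.97, -1.07, -4.11]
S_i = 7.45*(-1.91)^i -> [7.45, -14.23, 27.18, -51.91, 99.15]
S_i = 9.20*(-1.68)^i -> [9.2, -15.46, 25.97, -43.62, 73.29]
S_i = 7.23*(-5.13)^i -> [7.23, -37.09, 190.27, -976.09, 5007.35]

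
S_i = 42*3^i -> [42, 126, 378, 1134, 3402]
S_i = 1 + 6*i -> [1, 7, 13, 19, 25]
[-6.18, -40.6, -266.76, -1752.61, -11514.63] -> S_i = -6.18*6.57^i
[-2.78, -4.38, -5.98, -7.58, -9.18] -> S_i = -2.78 + -1.60*i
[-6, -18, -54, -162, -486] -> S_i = -6*3^i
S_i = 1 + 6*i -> [1, 7, 13, 19, 25]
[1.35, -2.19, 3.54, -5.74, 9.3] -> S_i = 1.35*(-1.62)^i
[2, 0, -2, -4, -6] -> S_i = 2 + -2*i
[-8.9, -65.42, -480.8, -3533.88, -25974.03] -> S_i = -8.90*7.35^i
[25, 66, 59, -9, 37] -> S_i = Random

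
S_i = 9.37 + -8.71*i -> [9.37, 0.66, -8.05, -16.76, -25.47]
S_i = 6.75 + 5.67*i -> [6.75, 12.42, 18.09, 23.76, 29.43]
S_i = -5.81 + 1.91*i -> [-5.81, -3.9, -1.99, -0.08, 1.83]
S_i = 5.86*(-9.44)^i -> [5.86, -55.32, 522.21, -4929.62, 46535.63]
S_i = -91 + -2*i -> [-91, -93, -95, -97, -99]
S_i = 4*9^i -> [4, 36, 324, 2916, 26244]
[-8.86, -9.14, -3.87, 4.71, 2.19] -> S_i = Random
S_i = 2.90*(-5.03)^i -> [2.9, -14.59, 73.37, -369.06, 1856.39]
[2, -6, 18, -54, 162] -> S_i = 2*-3^i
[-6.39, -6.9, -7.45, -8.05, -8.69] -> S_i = -6.39*1.08^i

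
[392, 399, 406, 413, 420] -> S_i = 392 + 7*i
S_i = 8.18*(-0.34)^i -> [8.18, -2.78, 0.95, -0.32, 0.11]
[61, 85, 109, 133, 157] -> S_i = 61 + 24*i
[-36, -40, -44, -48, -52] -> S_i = -36 + -4*i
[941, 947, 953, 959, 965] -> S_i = 941 + 6*i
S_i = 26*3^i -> [26, 78, 234, 702, 2106]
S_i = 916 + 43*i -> [916, 959, 1002, 1045, 1088]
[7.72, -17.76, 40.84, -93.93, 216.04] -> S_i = 7.72*(-2.30)^i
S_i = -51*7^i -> [-51, -357, -2499, -17493, -122451]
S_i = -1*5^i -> [-1, -5, -25, -125, -625]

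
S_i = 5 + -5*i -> [5, 0, -5, -10, -15]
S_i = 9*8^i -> [9, 72, 576, 4608, 36864]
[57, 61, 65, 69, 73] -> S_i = 57 + 4*i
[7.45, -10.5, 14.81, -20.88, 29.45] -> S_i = 7.45*(-1.41)^i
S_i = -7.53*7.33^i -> [-7.53, -55.19, -404.58, -2965.56, -21737.56]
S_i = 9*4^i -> [9, 36, 144, 576, 2304]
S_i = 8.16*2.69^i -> [8.16, 21.95, 59.05, 158.84, 427.27]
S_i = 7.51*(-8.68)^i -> [7.51, -65.19, 565.82, -4911.33, 42630.34]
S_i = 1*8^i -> [1, 8, 64, 512, 4096]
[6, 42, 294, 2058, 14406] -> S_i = 6*7^i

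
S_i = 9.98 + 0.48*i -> [9.98, 10.46, 10.94, 11.42, 11.9]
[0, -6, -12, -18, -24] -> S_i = 0 + -6*i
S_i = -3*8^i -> [-3, -24, -192, -1536, -12288]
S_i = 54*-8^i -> [54, -432, 3456, -27648, 221184]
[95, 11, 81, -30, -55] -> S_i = Random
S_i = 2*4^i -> [2, 8, 32, 128, 512]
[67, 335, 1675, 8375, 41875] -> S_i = 67*5^i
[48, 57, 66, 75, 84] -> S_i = 48 + 9*i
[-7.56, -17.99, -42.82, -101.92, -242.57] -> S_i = -7.56*2.38^i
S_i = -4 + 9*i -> [-4, 5, 14, 23, 32]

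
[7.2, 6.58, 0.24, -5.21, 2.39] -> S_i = Random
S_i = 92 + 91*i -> [92, 183, 274, 365, 456]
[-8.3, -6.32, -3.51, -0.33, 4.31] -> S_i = Random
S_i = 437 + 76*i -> [437, 513, 589, 665, 741]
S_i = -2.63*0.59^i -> [-2.63, -1.55, -0.92, -0.54, -0.32]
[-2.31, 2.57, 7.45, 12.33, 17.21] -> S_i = -2.31 + 4.88*i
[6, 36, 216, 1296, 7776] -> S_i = 6*6^i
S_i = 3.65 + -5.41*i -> [3.65, -1.76, -7.17, -12.58, -17.99]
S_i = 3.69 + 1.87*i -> [3.69, 5.56, 7.43, 9.3, 11.17]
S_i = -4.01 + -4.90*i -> [-4.01, -8.91, -13.81, -18.71, -23.61]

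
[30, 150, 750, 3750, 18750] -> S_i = 30*5^i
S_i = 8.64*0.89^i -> [8.64, 7.69, 6.84, 6.09, 5.42]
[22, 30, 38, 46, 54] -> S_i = 22 + 8*i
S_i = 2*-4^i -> [2, -8, 32, -128, 512]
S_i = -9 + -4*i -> [-9, -13, -17, -21, -25]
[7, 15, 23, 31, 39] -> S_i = 7 + 8*i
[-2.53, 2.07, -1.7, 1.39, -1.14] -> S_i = -2.53*(-0.82)^i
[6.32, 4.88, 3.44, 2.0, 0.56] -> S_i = 6.32 + -1.44*i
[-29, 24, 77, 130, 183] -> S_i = -29 + 53*i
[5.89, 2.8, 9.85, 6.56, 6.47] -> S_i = Random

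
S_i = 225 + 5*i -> [225, 230, 235, 240, 245]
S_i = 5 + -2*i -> [5, 3, 1, -1, -3]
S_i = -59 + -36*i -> [-59, -95, -131, -167, -203]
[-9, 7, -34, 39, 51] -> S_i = Random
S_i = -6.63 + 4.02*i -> [-6.63, -2.61, 1.41, 5.43, 9.45]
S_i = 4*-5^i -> [4, -20, 100, -500, 2500]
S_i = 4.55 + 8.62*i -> [4.55, 13.17, 21.79, 30.41, 39.03]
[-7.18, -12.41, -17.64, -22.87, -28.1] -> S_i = -7.18 + -5.23*i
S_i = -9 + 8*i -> [-9, -1, 7, 15, 23]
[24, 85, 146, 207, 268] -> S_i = 24 + 61*i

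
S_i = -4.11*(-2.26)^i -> [-4.11, 9.29, -20.99, 47.44, -107.22]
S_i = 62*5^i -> [62, 310, 1550, 7750, 38750]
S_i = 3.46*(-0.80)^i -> [3.46, -2.77, 2.21, -1.77, 1.42]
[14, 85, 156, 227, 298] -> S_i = 14 + 71*i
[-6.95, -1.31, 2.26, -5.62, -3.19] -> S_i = Random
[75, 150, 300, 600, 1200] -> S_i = 75*2^i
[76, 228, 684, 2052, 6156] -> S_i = 76*3^i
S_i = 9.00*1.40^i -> [9.0, 12.6, 17.64, 24.7, 34.57]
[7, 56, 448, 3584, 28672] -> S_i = 7*8^i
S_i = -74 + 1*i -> [-74, -73, -72, -71, -70]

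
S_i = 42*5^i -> [42, 210, 1050, 5250, 26250]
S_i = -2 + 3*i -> [-2, 1, 4, 7, 10]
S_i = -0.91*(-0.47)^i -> [-0.91, 0.43, -0.2, 0.09, -0.04]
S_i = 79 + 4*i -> [79, 83, 87, 91, 95]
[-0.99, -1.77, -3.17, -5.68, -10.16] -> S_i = -0.99*1.79^i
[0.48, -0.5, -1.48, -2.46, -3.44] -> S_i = 0.48 + -0.98*i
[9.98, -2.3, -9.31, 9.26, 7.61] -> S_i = Random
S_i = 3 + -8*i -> [3, -5, -13, -21, -29]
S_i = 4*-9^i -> [4, -36, 324, -2916, 26244]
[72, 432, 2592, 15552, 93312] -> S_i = 72*6^i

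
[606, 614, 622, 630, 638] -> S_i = 606 + 8*i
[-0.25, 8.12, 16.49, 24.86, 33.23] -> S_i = -0.25 + 8.37*i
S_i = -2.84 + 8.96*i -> [-2.84, 6.12, 15.08, 24.04, 33.0]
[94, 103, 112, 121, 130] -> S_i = 94 + 9*i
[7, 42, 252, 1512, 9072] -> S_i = 7*6^i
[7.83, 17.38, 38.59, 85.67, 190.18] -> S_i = 7.83*2.22^i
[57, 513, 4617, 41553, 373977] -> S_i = 57*9^i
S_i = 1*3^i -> [1, 3, 9, 27, 81]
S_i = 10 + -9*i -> [10, 1, -8, -17, -26]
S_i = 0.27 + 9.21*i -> [0.27, 9.48, 18.69, 27.9, 37.11]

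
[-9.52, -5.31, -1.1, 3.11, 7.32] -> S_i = -9.52 + 4.21*i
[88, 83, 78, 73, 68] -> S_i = 88 + -5*i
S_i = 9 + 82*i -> [9, 91, 173, 255, 337]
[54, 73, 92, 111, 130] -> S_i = 54 + 19*i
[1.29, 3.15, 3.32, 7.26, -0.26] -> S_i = Random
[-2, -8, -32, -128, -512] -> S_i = -2*4^i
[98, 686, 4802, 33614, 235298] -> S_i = 98*7^i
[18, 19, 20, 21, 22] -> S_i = 18 + 1*i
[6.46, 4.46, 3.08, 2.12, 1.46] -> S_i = 6.46*0.69^i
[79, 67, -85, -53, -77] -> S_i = Random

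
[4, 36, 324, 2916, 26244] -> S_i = 4*9^i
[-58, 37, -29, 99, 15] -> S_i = Random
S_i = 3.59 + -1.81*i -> [3.59, 1.78, -0.03, -1.84, -3.65]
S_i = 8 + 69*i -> [8, 77, 146, 215, 284]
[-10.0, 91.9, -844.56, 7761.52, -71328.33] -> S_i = -10.00*(-9.19)^i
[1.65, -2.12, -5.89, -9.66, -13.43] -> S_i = 1.65 + -3.77*i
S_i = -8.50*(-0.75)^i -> [-8.5, 6.38, -4.78, 3.59, -2.69]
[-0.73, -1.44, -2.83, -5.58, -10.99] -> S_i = -0.73*1.97^i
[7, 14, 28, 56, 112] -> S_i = 7*2^i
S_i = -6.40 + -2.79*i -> [-6.4, -9.19, -11.98, -14.77, -17.56]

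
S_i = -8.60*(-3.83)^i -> [-8.6, 32.94, -126.15, 483.16, -1850.52]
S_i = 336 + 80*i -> [336, 416, 496, 576, 656]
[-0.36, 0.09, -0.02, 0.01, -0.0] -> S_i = -0.36*(-0.25)^i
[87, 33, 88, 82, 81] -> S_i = Random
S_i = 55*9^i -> [55, 495, 4455, 40095, 360855]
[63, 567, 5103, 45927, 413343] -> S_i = 63*9^i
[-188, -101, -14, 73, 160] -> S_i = -188 + 87*i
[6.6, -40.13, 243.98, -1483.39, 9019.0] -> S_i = 6.60*(-6.08)^i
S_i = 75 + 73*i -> [75, 148, 221, 294, 367]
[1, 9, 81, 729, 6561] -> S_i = 1*9^i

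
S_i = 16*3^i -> [16, 48, 144, 432, 1296]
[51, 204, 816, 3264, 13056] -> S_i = 51*4^i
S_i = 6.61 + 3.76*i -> [6.61, 10.37, 14.13, 17.89, 21.65]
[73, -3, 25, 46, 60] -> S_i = Random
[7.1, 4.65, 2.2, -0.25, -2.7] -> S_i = 7.10 + -2.45*i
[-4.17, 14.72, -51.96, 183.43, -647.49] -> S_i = -4.17*(-3.53)^i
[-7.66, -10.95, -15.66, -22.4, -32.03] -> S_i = -7.66*1.43^i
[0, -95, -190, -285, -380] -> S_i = 0 + -95*i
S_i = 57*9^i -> [57, 513, 4617, 41553, 373977]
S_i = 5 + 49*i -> [5, 54, 103, 152, 201]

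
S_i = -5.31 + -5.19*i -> [-5.31, -10.5, -15.69, -20.88, -26.07]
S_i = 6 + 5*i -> [6, 11, 16, 21, 26]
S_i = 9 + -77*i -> [9, -68, -145, -222, -299]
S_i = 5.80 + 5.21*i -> [5.8, 11.01, 16.22, 21.43, 26.64]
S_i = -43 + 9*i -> [-43, -34, -25, -16, -7]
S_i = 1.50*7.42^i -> [1.5, 11.13, 82.58, 612.78, 4546.81]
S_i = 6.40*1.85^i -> [6.4, 11.84, 21.9, 40.52, 74.97]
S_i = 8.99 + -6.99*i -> [8.99, 2.0, -4.99, -11.98, -18.97]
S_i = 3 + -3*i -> [3, 0, -3, -6, -9]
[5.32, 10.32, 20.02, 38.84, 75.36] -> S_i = 5.32*1.94^i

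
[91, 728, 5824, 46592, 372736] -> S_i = 91*8^i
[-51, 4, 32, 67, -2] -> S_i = Random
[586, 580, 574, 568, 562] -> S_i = 586 + -6*i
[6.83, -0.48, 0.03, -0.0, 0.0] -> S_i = 6.83*(-0.07)^i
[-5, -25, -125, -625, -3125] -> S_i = -5*5^i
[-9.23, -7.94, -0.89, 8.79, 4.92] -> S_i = Random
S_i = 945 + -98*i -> [945, 847, 749, 651, 553]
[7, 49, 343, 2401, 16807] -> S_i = 7*7^i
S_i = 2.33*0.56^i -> [2.33, 1.3, 0.73, 0.41, 0.23]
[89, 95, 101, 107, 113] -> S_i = 89 + 6*i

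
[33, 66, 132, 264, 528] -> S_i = 33*2^i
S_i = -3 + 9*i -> [-3, 6, 15, 24, 33]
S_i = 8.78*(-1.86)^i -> [8.78, -16.33, 30.38, -56.5, 105.09]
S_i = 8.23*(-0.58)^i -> [8.23, -4.77, 2.77, -1.61, 0.93]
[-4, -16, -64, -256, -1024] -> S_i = -4*4^i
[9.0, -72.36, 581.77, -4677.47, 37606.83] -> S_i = 9.00*(-8.04)^i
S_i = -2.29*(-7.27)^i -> [-2.29, 16.65, -121.03, 879.91, -6396.95]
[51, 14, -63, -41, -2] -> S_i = Random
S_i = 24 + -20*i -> [24, 4, -16, -36, -56]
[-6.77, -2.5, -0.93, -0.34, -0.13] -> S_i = -6.77*0.37^i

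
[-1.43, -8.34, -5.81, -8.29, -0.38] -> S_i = Random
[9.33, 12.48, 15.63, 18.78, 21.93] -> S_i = 9.33 + 3.15*i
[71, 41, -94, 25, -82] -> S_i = Random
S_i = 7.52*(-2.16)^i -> [7.52, -16.24, 35.09, -75.78, 163.69]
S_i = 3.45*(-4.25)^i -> [3.45, -14.66, 62.32, -264.84, 1125.58]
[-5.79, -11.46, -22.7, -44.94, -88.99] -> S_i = -5.79*1.98^i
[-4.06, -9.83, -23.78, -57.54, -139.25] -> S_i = -4.06*2.42^i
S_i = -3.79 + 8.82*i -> [-3.79, 5.03, 13.85, 22.67, 31.49]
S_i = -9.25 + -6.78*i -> [-9.25, -16.03, -22.81, -29.59, -36.37]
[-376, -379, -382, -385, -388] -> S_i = -376 + -3*i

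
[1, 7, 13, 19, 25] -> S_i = 1 + 6*i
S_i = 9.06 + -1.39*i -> [9.06, 7.67, 6.28, 4.89, 3.5]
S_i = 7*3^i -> [7, 21, 63, 189, 567]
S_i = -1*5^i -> [-1, -5, -25, -125, -625]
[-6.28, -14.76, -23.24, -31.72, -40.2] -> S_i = -6.28 + -8.48*i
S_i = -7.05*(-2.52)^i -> [-7.05, 17.77, -44.77, 112.82, -284.31]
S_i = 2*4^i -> [2, 8, 32, 128, 512]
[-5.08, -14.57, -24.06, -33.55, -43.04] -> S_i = -5.08 + -9.49*i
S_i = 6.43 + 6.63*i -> [6.43, 13.06, 19.69, 26.32, 32.95]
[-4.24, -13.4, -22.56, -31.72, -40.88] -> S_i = -4.24 + -9.16*i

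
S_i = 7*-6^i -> [7, -42, 252, -1512, 9072]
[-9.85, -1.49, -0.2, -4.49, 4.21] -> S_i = Random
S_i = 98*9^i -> [98, 882, 7938, 71442, 642978]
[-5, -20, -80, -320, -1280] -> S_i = -5*4^i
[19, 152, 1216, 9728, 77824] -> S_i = 19*8^i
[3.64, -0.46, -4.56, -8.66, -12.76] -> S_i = 3.64 + -4.10*i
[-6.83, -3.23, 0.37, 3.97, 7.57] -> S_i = -6.83 + 3.60*i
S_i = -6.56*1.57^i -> [-6.56, -10.3, -16.17, -25.39, -39.86]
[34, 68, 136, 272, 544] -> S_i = 34*2^i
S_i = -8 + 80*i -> [-8, 72, 152, 232, 312]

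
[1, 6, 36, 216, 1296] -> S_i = 1*6^i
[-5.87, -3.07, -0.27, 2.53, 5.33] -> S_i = -5.87 + 2.80*i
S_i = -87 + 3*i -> [-87, -84, -81, -78, -75]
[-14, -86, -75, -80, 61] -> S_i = Random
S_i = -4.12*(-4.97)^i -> [-4.12, 20.48, -101.77, 505.79, -2513.75]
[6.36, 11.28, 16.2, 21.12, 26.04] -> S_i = 6.36 + 4.92*i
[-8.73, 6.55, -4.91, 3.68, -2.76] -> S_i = -8.73*(-0.75)^i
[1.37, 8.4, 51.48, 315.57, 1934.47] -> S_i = 1.37*6.13^i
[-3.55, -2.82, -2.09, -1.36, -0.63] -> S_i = -3.55 + 0.73*i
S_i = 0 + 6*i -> [0, 6, 12, 18, 24]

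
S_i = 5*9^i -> [5, 45, 405, 3645, 32805]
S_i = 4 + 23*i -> [4, 27, 50, 73, 96]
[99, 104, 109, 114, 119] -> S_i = 99 + 5*i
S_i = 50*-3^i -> [50, -150, 450, -1350, 4050]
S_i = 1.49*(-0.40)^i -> [1.49, -0.6, 0.24, -0.1, 0.04]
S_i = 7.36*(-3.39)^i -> [7.36, -24.95, 84.58, -286.73, 972.02]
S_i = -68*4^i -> [-68, -272, -1088, -4352, -17408]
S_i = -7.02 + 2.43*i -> [-7.02, -4.59, -2.16, 0.27, 2.7]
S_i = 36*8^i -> [36, 288, 2304, 18432, 147456]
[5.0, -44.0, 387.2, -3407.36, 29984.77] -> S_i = 5.00*(-8.80)^i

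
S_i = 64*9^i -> [64, 576, 5184, 46656, 419904]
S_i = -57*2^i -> [-57, -114, -228, -456, -912]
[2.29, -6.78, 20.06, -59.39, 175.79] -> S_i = 2.29*(-2.96)^i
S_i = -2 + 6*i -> [-2, 4, 10, 16, 22]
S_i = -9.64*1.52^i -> [-9.64, -14.65, -22.27, -33.85, -51.46]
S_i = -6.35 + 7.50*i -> [-6.35, 1.15, 8.65, 16.15, 23.65]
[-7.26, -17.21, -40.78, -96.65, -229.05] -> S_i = -7.26*2.37^i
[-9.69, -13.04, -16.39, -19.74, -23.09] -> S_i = -9.69 + -3.35*i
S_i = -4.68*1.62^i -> [-4.68, -7.58, -12.28, -19.9, -32.23]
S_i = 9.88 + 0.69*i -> [9.88, 10.57, 11.26, 11.95, 12.64]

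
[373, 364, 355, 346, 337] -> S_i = 373 + -9*i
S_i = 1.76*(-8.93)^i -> [1.76, -15.72, 140.35, -1253.33, 11192.28]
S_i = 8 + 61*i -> [8, 69, 130, 191, 252]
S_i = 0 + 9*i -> [0, 9, 18, 27, 36]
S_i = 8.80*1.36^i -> [8.8, 11.97, 16.28, 22.14, 30.1]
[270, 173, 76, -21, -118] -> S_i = 270 + -97*i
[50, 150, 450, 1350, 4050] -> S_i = 50*3^i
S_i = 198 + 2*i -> [198, 200, 202, 204, 206]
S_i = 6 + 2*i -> [6, 8, 10, 12, 14]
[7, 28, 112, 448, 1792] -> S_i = 7*4^i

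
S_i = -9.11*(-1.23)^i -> [-9.11, 11.21, -13.78, 16.95, -20.85]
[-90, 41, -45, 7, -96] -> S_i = Random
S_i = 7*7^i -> [7, 49, 343, 2401, 16807]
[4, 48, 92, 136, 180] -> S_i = 4 + 44*i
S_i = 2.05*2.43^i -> [2.05, 4.98, 12.11, 29.42, 71.48]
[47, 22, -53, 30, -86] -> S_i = Random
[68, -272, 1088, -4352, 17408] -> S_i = 68*-4^i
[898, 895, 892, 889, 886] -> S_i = 898 + -3*i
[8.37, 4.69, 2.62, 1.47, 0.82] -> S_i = 8.37*0.56^i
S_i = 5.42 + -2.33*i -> [5.42, 3.09, 0.76, -1.57, -3.9]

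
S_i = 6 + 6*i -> [6, 12, 18, 24, 30]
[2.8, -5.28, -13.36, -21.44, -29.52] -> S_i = 2.80 + -8.08*i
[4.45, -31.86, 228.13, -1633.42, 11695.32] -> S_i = 4.45*(-7.16)^i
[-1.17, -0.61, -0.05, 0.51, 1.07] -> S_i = -1.17 + 0.56*i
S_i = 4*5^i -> [4, 20, 100, 500, 2500]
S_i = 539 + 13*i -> [539, 552, 565, 578, 591]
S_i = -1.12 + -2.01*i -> [-1.12, -3.13, -5.14, -7.15, -9.16]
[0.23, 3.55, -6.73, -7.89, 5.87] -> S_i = Random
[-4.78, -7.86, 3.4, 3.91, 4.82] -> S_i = Random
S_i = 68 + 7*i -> [68, 75, 82, 89, 96]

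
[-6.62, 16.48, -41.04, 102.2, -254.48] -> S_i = -6.62*(-2.49)^i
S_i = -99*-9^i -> [-99, 891, -8019, 72171, -649539]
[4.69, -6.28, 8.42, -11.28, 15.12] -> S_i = 4.69*(-1.34)^i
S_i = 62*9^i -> [62, 558, 5022, 45198, 406782]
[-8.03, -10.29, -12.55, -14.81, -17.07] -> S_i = -8.03 + -2.26*i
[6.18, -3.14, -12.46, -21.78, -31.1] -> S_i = 6.18 + -9.32*i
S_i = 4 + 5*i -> [4, 9, 14, 19, 24]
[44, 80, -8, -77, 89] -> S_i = Random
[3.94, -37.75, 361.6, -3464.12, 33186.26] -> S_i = 3.94*(-9.58)^i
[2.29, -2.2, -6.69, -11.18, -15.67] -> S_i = 2.29 + -4.49*i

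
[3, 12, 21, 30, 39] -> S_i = 3 + 9*i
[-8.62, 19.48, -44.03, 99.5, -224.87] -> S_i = -8.62*(-2.26)^i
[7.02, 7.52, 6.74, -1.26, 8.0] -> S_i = Random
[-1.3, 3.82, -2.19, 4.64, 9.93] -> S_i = Random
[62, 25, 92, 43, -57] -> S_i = Random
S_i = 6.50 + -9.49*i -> [6.5, -2.99, -12.48, -21.97, -31.46]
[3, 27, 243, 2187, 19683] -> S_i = 3*9^i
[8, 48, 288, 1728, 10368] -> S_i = 8*6^i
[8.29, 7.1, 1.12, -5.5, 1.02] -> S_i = Random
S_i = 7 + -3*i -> [7, 4, 1, -2, -5]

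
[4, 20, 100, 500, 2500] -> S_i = 4*5^i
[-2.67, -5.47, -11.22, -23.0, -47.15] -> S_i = -2.67*2.05^i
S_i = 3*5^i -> [3, 15, 75, 375, 1875]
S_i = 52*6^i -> [52, 312, 1872, 11232, 67392]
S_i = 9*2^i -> [9, 18, 36, 72, 144]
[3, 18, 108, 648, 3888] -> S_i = 3*6^i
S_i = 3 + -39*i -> [3, -36, -75, -114, -153]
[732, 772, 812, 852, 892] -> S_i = 732 + 40*i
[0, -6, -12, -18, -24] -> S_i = 0 + -6*i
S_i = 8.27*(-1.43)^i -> [8.27, -11.83, 16.91, -24.18, 34.58]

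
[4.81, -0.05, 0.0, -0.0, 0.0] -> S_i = 4.81*(-0.01)^i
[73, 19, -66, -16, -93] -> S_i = Random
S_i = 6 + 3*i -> [6, 9, 12, 15, 18]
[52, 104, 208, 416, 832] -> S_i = 52*2^i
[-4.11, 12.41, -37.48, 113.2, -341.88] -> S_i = -4.11*(-3.02)^i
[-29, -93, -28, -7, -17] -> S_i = Random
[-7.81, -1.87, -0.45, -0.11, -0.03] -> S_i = -7.81*0.24^i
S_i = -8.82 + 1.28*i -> [-8.82, -7.54, -6.26, -4.98, -3.7]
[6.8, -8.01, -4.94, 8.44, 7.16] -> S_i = Random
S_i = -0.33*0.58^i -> [-0.33, -0.19, -0.11, -0.06, -0.04]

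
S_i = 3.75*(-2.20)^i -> [3.75, -8.25, 18.15, -39.93, 87.85]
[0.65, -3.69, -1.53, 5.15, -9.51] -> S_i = Random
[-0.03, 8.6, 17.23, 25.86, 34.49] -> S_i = -0.03 + 8.63*i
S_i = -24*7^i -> [-24, -168, -1176, -8232, -57624]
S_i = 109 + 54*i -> [109, 163, 217, 271, 325]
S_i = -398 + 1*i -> [-398, -397, -396, -395, -394]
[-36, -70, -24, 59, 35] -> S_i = Random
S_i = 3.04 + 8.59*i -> [3.04, 11.63, 20.22, 28.81, 37.4]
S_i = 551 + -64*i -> [551, 487, 423, 359, 295]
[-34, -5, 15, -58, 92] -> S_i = Random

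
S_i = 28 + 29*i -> [28, 57, 86, 115, 144]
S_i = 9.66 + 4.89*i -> [9.66, 14.55, 19.44, 24.33, 29.22]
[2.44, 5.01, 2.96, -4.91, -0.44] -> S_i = Random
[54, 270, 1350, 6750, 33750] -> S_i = 54*5^i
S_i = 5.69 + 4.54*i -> [5.69, 10.23, 14.77, 19.31, 23.85]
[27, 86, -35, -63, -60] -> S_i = Random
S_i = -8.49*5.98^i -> [-8.49, -50.77, -303.61, -1815.56, -10857.06]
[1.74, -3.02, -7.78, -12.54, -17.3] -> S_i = 1.74 + -4.76*i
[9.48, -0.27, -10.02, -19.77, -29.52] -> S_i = 9.48 + -9.75*i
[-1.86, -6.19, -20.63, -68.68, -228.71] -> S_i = -1.86*3.33^i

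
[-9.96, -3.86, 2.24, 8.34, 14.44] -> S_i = -9.96 + 6.10*i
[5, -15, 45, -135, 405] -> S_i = 5*-3^i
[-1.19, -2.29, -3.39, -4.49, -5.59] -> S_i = -1.19 + -1.10*i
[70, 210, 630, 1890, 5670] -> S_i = 70*3^i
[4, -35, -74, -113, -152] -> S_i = 4 + -39*i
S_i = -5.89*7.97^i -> [-5.89, -46.94, -374.14, -2981.88, -23765.59]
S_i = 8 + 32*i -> [8, 40, 72, 104, 136]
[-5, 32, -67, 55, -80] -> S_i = Random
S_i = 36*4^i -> [36, 144, 576, 2304, 9216]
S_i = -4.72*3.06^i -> [-4.72, -14.44, -44.2, -135.24, -413.84]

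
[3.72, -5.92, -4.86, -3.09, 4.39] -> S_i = Random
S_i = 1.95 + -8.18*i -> [1.95, -6.23, -14.41, -22.59, -30.77]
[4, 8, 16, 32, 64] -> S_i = 4*2^i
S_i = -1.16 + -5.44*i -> [-1.16, -6.6, -12.04, -17.48, -22.92]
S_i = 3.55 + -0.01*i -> [3.55, 3.54, 3.53, 3.52, 3.51]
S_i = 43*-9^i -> [43, -387, 3483, -31347, 282123]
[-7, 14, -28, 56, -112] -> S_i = -7*-2^i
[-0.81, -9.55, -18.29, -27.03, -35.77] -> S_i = -0.81 + -8.74*i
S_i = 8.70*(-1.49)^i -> [8.7, -12.96, 19.31, -28.78, 42.88]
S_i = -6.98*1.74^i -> [-6.98, -12.15, -21.13, -36.77, -63.98]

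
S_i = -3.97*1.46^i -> [-3.97, -5.8, -8.46, -12.36, -18.04]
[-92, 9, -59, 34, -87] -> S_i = Random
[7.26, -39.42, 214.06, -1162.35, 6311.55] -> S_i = 7.26*(-5.43)^i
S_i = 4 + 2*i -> [4, 6, 8, 10, 12]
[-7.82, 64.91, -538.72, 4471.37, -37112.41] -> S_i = -7.82*(-8.30)^i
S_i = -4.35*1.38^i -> [-4.35, -6.0, -8.28, -11.43, -15.78]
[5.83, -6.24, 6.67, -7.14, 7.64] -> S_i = 5.83*(-1.07)^i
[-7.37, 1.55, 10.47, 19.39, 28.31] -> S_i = -7.37 + 8.92*i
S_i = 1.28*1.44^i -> [1.28, 1.84, 2.65, 3.82, 5.5]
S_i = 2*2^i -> [2, 4, 8, 16, 32]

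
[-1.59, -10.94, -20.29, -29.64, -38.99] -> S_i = -1.59 + -9.35*i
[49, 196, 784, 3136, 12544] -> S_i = 49*4^i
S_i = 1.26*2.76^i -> [1.26, 3.48, 9.6, 26.49, 73.12]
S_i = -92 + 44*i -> [-92, -48, -4, 40, 84]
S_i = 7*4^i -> [7, 28, 112, 448, 1792]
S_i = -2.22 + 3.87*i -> [-2.22, 1.65, 5.52, 9.39, 13.26]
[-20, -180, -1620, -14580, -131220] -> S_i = -20*9^i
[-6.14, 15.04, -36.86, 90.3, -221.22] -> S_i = -6.14*(-2.45)^i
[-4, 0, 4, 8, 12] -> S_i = -4 + 4*i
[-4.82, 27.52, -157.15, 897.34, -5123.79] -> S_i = -4.82*(-5.71)^i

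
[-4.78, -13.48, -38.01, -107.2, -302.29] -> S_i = -4.78*2.82^i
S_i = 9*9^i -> [9, 81, 729, 6561, 59049]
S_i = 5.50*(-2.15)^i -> [5.5, -11.82, 25.42, -54.66, 117.52]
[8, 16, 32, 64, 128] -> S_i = 8*2^i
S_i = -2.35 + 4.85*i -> [-2.35, 2.5, 7.35, 12.2, 17.05]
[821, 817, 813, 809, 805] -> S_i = 821 + -4*i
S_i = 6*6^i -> [6, 36, 216, 1296, 7776]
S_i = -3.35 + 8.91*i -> [-3.35, 5.56, 14.47, 23.38, 32.29]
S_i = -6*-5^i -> [-6, 30, -150, 750, -3750]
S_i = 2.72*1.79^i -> [2.72, 4.87, 8.72, 15.6, 27.92]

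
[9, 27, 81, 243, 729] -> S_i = 9*3^i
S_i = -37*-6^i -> [-37, 222, -1332, 7992, -47952]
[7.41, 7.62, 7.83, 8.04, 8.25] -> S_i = 7.41 + 0.21*i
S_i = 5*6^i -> [5, 30, 180, 1080, 6480]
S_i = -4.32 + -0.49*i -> [-4.32, -4.81, -5.3, -5.79, -6.28]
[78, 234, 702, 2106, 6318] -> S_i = 78*3^i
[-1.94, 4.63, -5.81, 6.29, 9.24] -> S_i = Random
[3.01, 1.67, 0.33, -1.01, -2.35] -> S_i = 3.01 + -1.34*i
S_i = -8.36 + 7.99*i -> [-8.36, -0.37, 7.62, 15.61, 23.6]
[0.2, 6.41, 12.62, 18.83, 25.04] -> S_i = 0.20 + 6.21*i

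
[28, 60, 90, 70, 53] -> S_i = Random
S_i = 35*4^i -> [35, 140, 560, 2240, 8960]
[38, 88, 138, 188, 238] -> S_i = 38 + 50*i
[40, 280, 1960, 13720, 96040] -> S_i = 40*7^i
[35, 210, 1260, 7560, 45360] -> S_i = 35*6^i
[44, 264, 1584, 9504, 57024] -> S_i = 44*6^i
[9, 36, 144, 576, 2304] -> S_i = 9*4^i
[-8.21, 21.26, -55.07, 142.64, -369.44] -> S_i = -8.21*(-2.59)^i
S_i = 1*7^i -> [1, 7, 49, 343, 2401]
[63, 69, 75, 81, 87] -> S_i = 63 + 6*i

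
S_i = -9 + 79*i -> [-9, 70, 149, 228, 307]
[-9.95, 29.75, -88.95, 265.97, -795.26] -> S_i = -9.95*(-2.99)^i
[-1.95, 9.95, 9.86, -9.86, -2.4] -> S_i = Random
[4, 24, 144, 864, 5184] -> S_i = 4*6^i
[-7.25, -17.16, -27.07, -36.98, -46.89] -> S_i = -7.25 + -9.91*i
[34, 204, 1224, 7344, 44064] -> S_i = 34*6^i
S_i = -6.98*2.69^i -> [-6.98, -18.78, -50.51, -135.87, -365.48]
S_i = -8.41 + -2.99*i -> [-8.41, -11.4, -14.39, -17.38, -20.37]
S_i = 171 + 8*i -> [171, 179, 187, 195, 203]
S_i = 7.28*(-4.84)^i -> [7.28, -35.24, 170.54, -825.41, 3994.96]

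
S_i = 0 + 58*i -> [0, 58, 116, 174, 232]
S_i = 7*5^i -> [7, 35, 175, 875, 4375]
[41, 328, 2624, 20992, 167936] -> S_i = 41*8^i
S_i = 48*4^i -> [48, 192, 768, 3072, 12288]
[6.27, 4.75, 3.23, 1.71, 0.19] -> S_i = 6.27 + -1.52*i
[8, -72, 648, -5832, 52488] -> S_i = 8*-9^i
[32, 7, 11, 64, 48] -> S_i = Random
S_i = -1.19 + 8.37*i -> [-1.19, 7.18, 15.55, 23.92, 32.29]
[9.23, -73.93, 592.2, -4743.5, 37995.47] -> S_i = 9.23*(-8.01)^i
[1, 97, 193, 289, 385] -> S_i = 1 + 96*i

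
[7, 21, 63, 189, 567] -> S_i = 7*3^i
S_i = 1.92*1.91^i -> [1.92, 3.67, 7.0, 13.38, 25.55]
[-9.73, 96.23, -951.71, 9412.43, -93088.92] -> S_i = -9.73*(-9.89)^i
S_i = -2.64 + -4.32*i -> [-2.64, -6.96, -11.28, -15.6, -19.92]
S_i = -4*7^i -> [-4, -28, -196, -1372, -9604]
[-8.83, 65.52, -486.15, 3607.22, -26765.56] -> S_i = -8.83*(-7.42)^i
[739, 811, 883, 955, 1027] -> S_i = 739 + 72*i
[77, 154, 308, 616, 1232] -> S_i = 77*2^i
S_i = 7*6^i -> [7, 42, 252, 1512, 9072]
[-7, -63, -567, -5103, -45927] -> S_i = -7*9^i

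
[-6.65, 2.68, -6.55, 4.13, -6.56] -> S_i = Random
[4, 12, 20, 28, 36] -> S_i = 4 + 8*i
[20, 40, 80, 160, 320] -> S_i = 20*2^i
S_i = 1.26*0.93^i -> [1.26, 1.17, 1.09, 1.01, 0.94]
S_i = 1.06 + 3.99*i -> [1.06, 5.05, 9.04, 13.03, 17.02]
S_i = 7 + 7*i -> [7, 14, 21, 28, 35]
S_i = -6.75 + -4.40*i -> [-6.75, -11.15, -15.55, -19.95, -24.35]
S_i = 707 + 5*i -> [707, 712, 717, 722, 727]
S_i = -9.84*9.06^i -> [-9.84, -89.15, -807.7, -7317.79, -66299.14]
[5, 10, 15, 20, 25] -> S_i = 5 + 5*i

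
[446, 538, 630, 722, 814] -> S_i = 446 + 92*i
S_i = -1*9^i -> [-1, -9, -81, -729, -6561]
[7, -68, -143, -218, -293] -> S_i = 7 + -75*i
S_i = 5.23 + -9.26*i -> [5.23, -4.03, -13.29, -22.55, -31.81]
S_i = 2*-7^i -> [2, -14, 98, -686, 4802]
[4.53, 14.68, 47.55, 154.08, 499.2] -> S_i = 4.53*3.24^i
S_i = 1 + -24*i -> [1, -23, -47, -71, -95]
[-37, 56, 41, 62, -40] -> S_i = Random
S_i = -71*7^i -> [-71, -497, -3479, -24353, -170471]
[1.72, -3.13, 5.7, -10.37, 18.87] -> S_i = 1.72*(-1.82)^i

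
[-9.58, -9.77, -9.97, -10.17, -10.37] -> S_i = -9.58*1.02^i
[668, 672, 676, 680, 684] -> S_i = 668 + 4*i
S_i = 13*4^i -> [13, 52, 208, 832, 3328]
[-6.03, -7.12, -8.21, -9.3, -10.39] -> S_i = -6.03 + -1.09*i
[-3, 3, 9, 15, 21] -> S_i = -3 + 6*i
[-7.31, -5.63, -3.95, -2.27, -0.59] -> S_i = -7.31 + 1.68*i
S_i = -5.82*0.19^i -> [-5.82, -1.11, -0.21, -0.04, -0.01]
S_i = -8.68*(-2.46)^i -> [-8.68, 21.35, -52.53, 129.22, -317.88]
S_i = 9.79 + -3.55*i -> [9.79, 6.24, 2.69, -0.86, -4.41]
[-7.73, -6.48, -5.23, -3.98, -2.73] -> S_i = -7.73 + 1.25*i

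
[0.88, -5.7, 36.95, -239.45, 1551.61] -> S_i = 0.88*(-6.48)^i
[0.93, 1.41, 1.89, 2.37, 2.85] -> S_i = 0.93 + 0.48*i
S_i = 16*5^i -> [16, 80, 400, 2000, 10000]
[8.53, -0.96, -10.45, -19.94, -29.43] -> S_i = 8.53 + -9.49*i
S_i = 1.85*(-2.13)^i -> [1.85, -3.94, 8.39, -17.88, 38.08]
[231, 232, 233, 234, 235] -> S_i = 231 + 1*i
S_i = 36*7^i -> [36, 252, 1764, 12348, 86436]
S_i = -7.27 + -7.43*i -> [-7.27, -14.7, -22.13, -29.56, -36.99]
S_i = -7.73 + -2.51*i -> [-7.73, -10.24, -12.75, -15.26, -17.77]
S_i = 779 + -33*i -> [779, 746, 713, 680, 647]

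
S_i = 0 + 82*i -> [0, 82, 164, 246, 328]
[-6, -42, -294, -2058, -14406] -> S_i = -6*7^i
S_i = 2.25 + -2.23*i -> [2.25, 0.02, -2.21, -4.44, -6.67]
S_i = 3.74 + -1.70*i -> [3.74, 2.04, 0.34, -1.36, -3.06]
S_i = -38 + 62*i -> [-38, 24, 86, 148, 210]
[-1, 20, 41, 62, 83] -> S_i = -1 + 21*i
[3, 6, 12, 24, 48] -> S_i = 3*2^i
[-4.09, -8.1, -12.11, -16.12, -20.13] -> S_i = -4.09 + -4.01*i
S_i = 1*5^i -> [1, 5, 25, 125, 625]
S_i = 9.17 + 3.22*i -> [9.17, 12.39, 15.61, 18.83, 22.05]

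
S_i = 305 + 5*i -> [305, 310, 315, 320, 325]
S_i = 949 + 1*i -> [949, 950, 951, 952, 953]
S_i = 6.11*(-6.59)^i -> [6.11, -40.26, 265.35, -1748.63, 11523.46]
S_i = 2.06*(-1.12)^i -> [2.06, -2.31, 2.58, -2.89, 3.24]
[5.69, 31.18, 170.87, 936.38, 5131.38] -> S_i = 5.69*5.48^i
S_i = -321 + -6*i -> [-321, -327, -333, -339, -345]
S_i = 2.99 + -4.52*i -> [2.99, -1.53, -6.05, -10.57, -15.09]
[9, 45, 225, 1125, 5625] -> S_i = 9*5^i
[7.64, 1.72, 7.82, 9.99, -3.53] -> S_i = Random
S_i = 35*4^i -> [35, 140, 560, 2240, 8960]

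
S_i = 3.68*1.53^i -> [3.68, 5.63, 8.61, 13.18, 20.17]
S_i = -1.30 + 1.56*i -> [-1.3, 0.26, 1.82, 3.38, 4.94]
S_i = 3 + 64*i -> [3, 67, 131, 195, 259]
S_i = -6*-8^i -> [-6, 48, -384, 3072, -24576]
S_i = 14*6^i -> [14, 84, 504, 3024, 18144]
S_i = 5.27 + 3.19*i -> [5.27, 8.46, 11.65, 14.84, 18.03]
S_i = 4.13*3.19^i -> [4.13, 13.17, 42.03, 134.07, 427.67]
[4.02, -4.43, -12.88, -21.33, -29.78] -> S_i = 4.02 + -8.45*i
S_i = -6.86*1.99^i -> [-6.86, -13.65, -27.17, -54.06, -107.58]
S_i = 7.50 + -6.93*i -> [7.5, 0.57, -6.36, -13.29, -20.22]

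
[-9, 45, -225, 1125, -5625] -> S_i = -9*-5^i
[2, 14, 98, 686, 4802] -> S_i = 2*7^i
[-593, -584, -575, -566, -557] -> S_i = -593 + 9*i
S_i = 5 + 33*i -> [5, 38, 71, 104, 137]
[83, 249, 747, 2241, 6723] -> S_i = 83*3^i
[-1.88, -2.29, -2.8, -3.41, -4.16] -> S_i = -1.88*1.22^i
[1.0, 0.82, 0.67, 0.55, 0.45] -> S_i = 1.00*0.82^i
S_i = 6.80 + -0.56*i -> [6.8, 6.24, 5.68, 5.12, 4.56]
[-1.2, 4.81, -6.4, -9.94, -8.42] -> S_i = Random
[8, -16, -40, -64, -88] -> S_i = 8 + -24*i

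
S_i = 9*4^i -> [9, 36, 144, 576, 2304]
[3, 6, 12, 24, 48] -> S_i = 3*2^i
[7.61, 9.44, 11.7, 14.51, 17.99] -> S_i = 7.61*1.24^i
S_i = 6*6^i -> [6, 36, 216, 1296, 7776]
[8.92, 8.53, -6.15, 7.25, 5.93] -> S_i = Random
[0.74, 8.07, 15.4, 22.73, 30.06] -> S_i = 0.74 + 7.33*i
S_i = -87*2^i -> [-87, -174, -348, -696, -1392]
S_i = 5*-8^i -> [5, -40, 320, -2560, 20480]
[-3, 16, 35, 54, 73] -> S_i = -3 + 19*i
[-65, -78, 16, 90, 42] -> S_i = Random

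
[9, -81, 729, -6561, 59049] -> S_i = 9*-9^i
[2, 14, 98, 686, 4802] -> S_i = 2*7^i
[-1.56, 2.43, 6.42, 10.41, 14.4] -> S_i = -1.56 + 3.99*i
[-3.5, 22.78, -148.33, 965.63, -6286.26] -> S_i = -3.50*(-6.51)^i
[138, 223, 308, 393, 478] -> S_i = 138 + 85*i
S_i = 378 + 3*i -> [378, 381, 384, 387, 390]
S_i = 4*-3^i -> [4, -12, 36, -108, 324]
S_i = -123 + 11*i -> [-123, -112, -101, -90, -79]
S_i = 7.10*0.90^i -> [7.1, 6.39, 5.75, 5.18, 4.66]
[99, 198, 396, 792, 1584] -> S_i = 99*2^i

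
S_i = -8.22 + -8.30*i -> [-8.22, -16.52, -24.82, -33.12, -41.42]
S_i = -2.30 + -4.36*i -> [-2.3, -6.66, -11.02, -15.38, -19.74]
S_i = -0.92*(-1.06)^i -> [-0.92, 0.98, -1.03, 1.1, -1.16]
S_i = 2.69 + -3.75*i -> [2.69, -1.06, -4.81, -8.56, -12.31]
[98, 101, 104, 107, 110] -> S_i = 98 + 3*i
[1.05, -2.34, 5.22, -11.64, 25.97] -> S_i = 1.05*(-2.23)^i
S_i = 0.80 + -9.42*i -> [0.8, -8.62, -18.04, -27.46, -36.88]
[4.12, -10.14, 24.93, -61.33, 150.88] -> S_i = 4.12*(-2.46)^i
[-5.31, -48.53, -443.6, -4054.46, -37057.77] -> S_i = -5.31*9.14^i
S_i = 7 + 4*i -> [7, 11, 15, 19, 23]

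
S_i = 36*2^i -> [36, 72, 144, 288, 576]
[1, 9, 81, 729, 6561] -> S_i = 1*9^i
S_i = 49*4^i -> [49, 196, 784, 3136, 12544]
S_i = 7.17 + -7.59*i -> [7.17, -0.42, -8.01, -15.6, -23.19]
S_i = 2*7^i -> [2, 14, 98, 686, 4802]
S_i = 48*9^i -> [48, 432, 3888, 34992, 314928]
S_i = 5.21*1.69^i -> [5.21, 8.8, 14.88, 25.15, 42.5]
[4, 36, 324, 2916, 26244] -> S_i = 4*9^i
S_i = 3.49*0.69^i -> [3.49, 2.41, 1.66, 1.15, 0.79]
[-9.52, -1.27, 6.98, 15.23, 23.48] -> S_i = -9.52 + 8.25*i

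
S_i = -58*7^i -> [-58, -406, -2842, -19894, -139258]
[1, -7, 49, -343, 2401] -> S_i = 1*-7^i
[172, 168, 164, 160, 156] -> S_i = 172 + -4*i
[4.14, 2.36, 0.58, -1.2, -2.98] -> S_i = 4.14 + -1.78*i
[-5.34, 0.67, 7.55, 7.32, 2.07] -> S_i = Random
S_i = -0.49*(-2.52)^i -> [-0.49, 1.23, -3.11, 7.84, -19.76]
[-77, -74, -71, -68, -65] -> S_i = -77 + 3*i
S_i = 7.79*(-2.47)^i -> [7.79, -19.24, 47.53, -117.39, 289.95]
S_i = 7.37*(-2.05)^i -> [7.37, -15.11, 30.97, -63.49, 130.16]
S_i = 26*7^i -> [26, 182, 1274, 8918, 62426]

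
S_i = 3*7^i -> [3, 21, 147, 1029, 7203]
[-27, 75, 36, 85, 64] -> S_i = Random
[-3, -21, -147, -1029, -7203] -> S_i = -3*7^i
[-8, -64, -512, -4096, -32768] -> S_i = -8*8^i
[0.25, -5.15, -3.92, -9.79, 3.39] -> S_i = Random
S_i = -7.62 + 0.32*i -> [-7.62, -7.3, -6.98, -6.66, -6.34]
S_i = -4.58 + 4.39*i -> [-4.58, -0.19, 4.2, 8.59, 12.98]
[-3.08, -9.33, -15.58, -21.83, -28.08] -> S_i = -3.08 + -6.25*i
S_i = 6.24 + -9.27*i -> [6.24, -3.03, -12.3, -21.57, -30.84]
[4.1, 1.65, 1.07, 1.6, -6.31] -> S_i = Random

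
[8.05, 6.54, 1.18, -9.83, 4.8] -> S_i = Random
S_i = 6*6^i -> [6, 36, 216, 1296, 7776]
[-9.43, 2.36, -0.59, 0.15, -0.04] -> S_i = -9.43*(-0.25)^i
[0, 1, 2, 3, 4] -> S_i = 0 + 1*i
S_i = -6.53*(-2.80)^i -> [-6.53, 18.28, -51.2, 143.35, -401.37]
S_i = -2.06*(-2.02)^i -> [-2.06, 4.16, -8.41, 16.98, -34.3]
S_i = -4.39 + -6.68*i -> [-4.39, -11.07, -17.75, -24.43, -31.11]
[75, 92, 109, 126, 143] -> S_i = 75 + 17*i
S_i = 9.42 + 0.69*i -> [9.42, 10.11, 10.8, 11.49, 12.18]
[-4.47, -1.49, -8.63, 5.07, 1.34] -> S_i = Random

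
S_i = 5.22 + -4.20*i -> [5.22, 1.02, -3.18, -7.38, -11.58]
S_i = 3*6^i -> [3, 18, 108, 648, 3888]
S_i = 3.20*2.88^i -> [3.2, 9.22, 26.54, 76.44, 220.15]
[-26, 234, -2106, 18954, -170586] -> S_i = -26*-9^i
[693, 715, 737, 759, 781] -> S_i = 693 + 22*i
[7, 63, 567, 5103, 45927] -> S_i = 7*9^i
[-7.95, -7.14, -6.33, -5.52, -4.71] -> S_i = -7.95 + 0.81*i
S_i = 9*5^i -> [9, 45, 225, 1125, 5625]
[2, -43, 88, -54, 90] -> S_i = Random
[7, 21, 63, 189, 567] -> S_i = 7*3^i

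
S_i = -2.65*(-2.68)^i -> [-2.65, 7.1, -19.03, 51.01, -136.71]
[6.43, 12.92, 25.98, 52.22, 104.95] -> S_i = 6.43*2.01^i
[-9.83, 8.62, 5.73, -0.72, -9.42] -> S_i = Random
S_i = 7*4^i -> [7, 28, 112, 448, 1792]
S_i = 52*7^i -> [52, 364, 2548, 17836, 124852]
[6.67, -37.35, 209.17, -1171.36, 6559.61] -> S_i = 6.67*(-5.60)^i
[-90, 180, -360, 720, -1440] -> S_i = -90*-2^i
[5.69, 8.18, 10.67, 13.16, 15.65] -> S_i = 5.69 + 2.49*i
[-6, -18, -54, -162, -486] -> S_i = -6*3^i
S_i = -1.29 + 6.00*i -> [-1.29, 4.71, 10.71, 16.71, 22.71]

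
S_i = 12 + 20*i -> [12, 32, 52, 72, 92]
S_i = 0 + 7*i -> [0, 7, 14, 21, 28]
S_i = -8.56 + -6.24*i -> [-8.56, -14.8, -21.04, -27.28, -33.52]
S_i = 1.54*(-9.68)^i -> [1.54, -14.91, 144.3, -1396.84, 13521.42]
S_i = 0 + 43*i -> [0, 43, 86, 129, 172]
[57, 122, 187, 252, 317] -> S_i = 57 + 65*i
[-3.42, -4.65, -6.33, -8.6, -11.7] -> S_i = -3.42*1.36^i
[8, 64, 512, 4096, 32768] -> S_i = 8*8^i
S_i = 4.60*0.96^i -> [4.6, 4.42, 4.24, 4.07, 3.91]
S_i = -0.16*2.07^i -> [-0.16, -0.33, -0.69, -1.42, -2.94]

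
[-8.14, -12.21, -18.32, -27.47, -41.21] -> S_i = -8.14*1.50^i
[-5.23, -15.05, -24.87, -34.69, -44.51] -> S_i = -5.23 + -9.82*i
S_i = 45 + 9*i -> [45, 54, 63, 72, 81]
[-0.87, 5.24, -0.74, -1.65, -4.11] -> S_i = Random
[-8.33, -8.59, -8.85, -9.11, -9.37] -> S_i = -8.33 + -0.26*i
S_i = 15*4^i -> [15, 60, 240, 960, 3840]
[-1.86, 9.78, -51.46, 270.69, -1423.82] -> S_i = -1.86*(-5.26)^i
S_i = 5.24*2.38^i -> [5.24, 12.47, 29.68, 70.64, 168.13]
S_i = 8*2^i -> [8, 16, 32, 64, 128]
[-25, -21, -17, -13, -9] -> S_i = -25 + 4*i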